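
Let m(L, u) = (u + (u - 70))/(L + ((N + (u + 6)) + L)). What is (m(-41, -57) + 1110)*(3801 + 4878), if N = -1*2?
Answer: 434048362/45 ≈ 9.6455e+6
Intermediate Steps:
N = -2
m(L, u) = (-70 + 2*u)/(4 + u + 2*L) (m(L, u) = (u + (u - 70))/(L + ((-2 + (u + 6)) + L)) = (u + (-70 + u))/(L + ((-2 + (6 + u)) + L)) = (-70 + 2*u)/(L + ((4 + u) + L)) = (-70 + 2*u)/(L + (4 + L + u)) = (-70 + 2*u)/(4 + u + 2*L))
(m(-41, -57) + 1110)*(3801 + 4878) = (2*(-35 - 57)/(4 - 57 + 2*(-41)) + 1110)*(3801 + 4878) = (2*(-92)/(4 - 57 - 82) + 1110)*8679 = (2*(-92)/(-135) + 1110)*8679 = (2*(-1/135)*(-92) + 1110)*8679 = (184/135 + 1110)*8679 = (150034/135)*8679 = 434048362/45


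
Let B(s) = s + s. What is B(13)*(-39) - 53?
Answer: -1067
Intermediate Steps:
B(s) = 2*s
B(13)*(-39) - 53 = (2*13)*(-39) - 53 = 26*(-39) - 53 = -1014 - 53 = -1067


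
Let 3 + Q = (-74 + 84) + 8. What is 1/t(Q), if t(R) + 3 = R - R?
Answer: -1/3 ≈ -0.33333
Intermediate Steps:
Q = 15 (Q = -3 + ((-74 + 84) + 8) = -3 + (10 + 8) = -3 + 18 = 15)
t(R) = -3 (t(R) = -3 + (R - R) = -3 + 0 = -3)
1/t(Q) = 1/(-3) = -1/3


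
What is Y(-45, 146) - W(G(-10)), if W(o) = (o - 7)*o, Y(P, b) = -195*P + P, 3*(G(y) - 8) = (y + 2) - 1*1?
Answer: 8740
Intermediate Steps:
G(y) = 25/3 + y/3 (G(y) = 8 + ((y + 2) - 1*1)/3 = 8 + ((2 + y) - 1)/3 = 8 + (1 + y)/3 = 8 + (⅓ + y/3) = 25/3 + y/3)
Y(P, b) = -194*P
W(o) = o*(-7 + o) (W(o) = (-7 + o)*o = o*(-7 + o))
Y(-45, 146) - W(G(-10)) = -194*(-45) - (25/3 + (⅓)*(-10))*(-7 + (25/3 + (⅓)*(-10))) = 8730 - (25/3 - 10/3)*(-7 + (25/3 - 10/3)) = 8730 - 5*(-7 + 5) = 8730 - 5*(-2) = 8730 - 1*(-10) = 8730 + 10 = 8740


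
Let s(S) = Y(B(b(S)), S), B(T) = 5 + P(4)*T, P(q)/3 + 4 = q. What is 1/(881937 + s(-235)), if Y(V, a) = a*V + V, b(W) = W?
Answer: 1/880767 ≈ 1.1354e-6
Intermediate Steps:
P(q) = -12 + 3*q
B(T) = 5 (B(T) = 5 + (-12 + 3*4)*T = 5 + (-12 + 12)*T = 5 + 0*T = 5 + 0 = 5)
Y(V, a) = V + V*a (Y(V, a) = V*a + V = V + V*a)
s(S) = 5 + 5*S (s(S) = 5*(1 + S) = 5 + 5*S)
1/(881937 + s(-235)) = 1/(881937 + (5 + 5*(-235))) = 1/(881937 + (5 - 1175)) = 1/(881937 - 1170) = 1/880767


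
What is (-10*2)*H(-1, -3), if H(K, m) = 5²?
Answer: -500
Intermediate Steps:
H(K, m) = 25
(-10*2)*H(-1, -3) = -10*2*25 = -20*25 = -500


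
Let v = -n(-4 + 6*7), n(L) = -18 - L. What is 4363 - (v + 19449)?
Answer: -15142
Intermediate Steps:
v = 56 (v = -(-18 - (-4 + 6*7)) = -(-18 - (-4 + 42)) = -(-18 - 1*38) = -(-18 - 38) = -1*(-56) = 56)
4363 - (v + 19449) = 4363 - (56 + 19449) = 4363 - 1*19505 = 4363 - 19505 = -15142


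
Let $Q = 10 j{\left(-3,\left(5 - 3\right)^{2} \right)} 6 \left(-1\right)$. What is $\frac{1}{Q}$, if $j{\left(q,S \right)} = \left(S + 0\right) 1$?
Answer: $- \frac{1}{240} \approx -0.0041667$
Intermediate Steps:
$j{\left(q,S \right)} = S$ ($j{\left(q,S \right)} = S 1 = S$)
$Q = -240$ ($Q = 10 \left(5 - 3\right)^{2} \cdot 6 \left(-1\right) = 10 \cdot 2^{2} \left(-6\right) = 10 \cdot 4 \left(-6\right) = 40 \left(-6\right) = -240$)
$\frac{1}{Q} = \frac{1}{-240} = - \frac{1}{240}$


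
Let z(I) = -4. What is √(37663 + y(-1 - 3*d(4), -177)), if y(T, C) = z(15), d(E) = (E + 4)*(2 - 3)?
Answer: √37659 ≈ 194.06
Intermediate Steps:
d(E) = -4 - E (d(E) = (4 + E)*(-1) = -4 - E)
y(T, C) = -4
√(37663 + y(-1 - 3*d(4), -177)) = √(37663 - 4) = √37659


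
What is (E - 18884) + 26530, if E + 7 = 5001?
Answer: 12640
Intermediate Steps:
E = 4994 (E = -7 + 5001 = 4994)
(E - 18884) + 26530 = (4994 - 18884) + 26530 = -13890 + 26530 = 12640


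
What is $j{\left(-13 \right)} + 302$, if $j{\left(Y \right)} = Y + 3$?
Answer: $292$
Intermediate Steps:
$j{\left(Y \right)} = 3 + Y$
$j{\left(-13 \right)} + 302 = \left(3 - 13\right) + 302 = -10 + 302 = 292$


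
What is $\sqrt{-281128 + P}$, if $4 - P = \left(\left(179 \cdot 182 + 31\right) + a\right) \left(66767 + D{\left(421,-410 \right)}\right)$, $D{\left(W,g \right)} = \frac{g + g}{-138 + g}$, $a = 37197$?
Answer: $\frac{2 i \sqrt{21871153365551}}{137} \approx 68272.0 i$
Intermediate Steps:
$D{\left(W,g \right)} = \frac{2 g}{-138 + g}$
$P = - \frac{638535306356}{137}$ ($P = 4 - \left(\left(179 \cdot 182 + 31\right) + 37197\right) \left(66767 + 2 \left(-410\right) \frac{1}{-138 - 410}\right) = 4 - \left(\left(32578 + 31\right) + 37197\right) \left(66767 + 2 \left(-410\right) \frac{1}{-548}\right) = 4 - \left(32609 + 37197\right) \left(66767 + 2 \left(-410\right) \left(- \frac{1}{548}\right)\right) = 4 - 69806 \left(66767 + \frac{205}{137}\right) = 4 - 69806 \cdot \frac{9147284}{137} = 4 - \frac{638535306904}{137} = - \frac{638535306356}{137} \approx -4.6608 \cdot 10^{9}$)
$\sqrt{-281128 + P} = \sqrt{-281128 - \frac{638535306356}{137}} = \sqrt{- \frac{638573820892}{137}} = \frac{2 i \sqrt{21871153365551}}{137}$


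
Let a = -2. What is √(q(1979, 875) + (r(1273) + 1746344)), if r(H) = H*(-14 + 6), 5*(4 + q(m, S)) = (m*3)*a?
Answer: √43344530/5 ≈ 1316.7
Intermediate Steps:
q(m, S) = -4 - 6*m/5 (q(m, S) = -4 + ((m*3)*(-2))/5 = -4 + ((3*m)*(-2))/5 = -4 + (-6*m)/5 = -4 - 6*m/5)
r(H) = -8*H (r(H) = H*(-8) = -8*H)
√(q(1979, 875) + (r(1273) + 1746344)) = √((-4 - 6/5*1979) + (-8*1273 + 1746344)) = √((-4 - 11874/5) + (-10184 + 1746344)) = √(-11894/5 + 1736160) = √(8668906/5) = √43344530/5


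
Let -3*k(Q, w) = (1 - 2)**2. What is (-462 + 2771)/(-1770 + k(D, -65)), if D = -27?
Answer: -6927/5311 ≈ -1.3043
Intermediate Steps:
k(Q, w) = -1/3 (k(Q, w) = -(1 - 2)**2/3 = -1/3*(-1)**2 = -1/3*1 = -1/3)
(-462 + 2771)/(-1770 + k(D, -65)) = (-462 + 2771)/(-1770 - 1/3) = 2309/(-5311/3) = 2309*(-3/5311) = -6927/5311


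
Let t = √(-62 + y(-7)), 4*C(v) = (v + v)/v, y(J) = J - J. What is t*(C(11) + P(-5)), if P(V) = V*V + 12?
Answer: 75*I*√62/2 ≈ 295.28*I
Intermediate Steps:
y(J) = 0
C(v) = ½ (C(v) = ((v + v)/v)/4 = ((2*v)/v)/4 = (¼)*2 = ½)
P(V) = 12 + V² (P(V) = V² + 12 = 12 + V²)
t = I*√62 (t = √(-62 + 0) = √(-62) = I*√62 ≈ 7.874*I)
t*(C(11) + P(-5)) = (I*√62)*(½ + (12 + (-5)²)) = (I*√62)*(½ + (12 + 25)) = (I*√62)*(½ + 37) = (I*√62)*(75/2) = 75*I*√62/2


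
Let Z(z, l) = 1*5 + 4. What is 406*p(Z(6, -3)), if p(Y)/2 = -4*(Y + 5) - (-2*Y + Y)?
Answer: -38164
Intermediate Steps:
Z(z, l) = 9 (Z(z, l) = 5 + 4 = 9)
p(Y) = -40 - 6*Y (p(Y) = 2*(-4*(Y + 5) - (-2*Y + Y)) = 2*(-4*(5 + Y) - (-1)*Y) = 2*((-20 - 4*Y) + Y) = 2*(-20 - 3*Y) = -40 - 6*Y)
406*p(Z(6, -3)) = 406*(-40 - 6*9) = 406*(-40 - 54) = 406*(-94) = -38164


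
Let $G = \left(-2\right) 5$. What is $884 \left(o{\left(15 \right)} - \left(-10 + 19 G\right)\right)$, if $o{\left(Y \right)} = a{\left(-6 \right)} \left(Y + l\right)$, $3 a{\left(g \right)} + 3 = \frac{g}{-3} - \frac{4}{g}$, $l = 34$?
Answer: $\frac{1547884}{9} \approx 1.7199 \cdot 10^{5}$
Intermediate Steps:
$G = -10$
$a{\left(g \right)} = -1 - \frac{4}{3 g} - \frac{g}{9}$ ($a{\left(g \right)} = -1 + \frac{\frac{g}{-3} - \frac{4}{g}}{3} = -1 + \frac{g \left(- \frac{1}{3}\right) - \frac{4}{g}}{3} = -1 + \frac{- \frac{g}{3} - \frac{4}{g}}{3} = -1 + \frac{- \frac{4}{g} - \frac{g}{3}}{3} = -1 - \left(\frac{g}{9} + \frac{4}{3 g}\right) = -1 - \frac{4}{3 g} - \frac{g}{9}$)
$o{\left(Y \right)} = - \frac{34}{9} - \frac{Y}{9}$ ($o{\left(Y \right)} = \frac{-12 - - 6 \left(9 - 6\right)}{9 \left(-6\right)} \left(Y + 34\right) = \frac{1}{9} \left(- \frac{1}{6}\right) \left(-12 - \left(-6\right) 3\right) \left(34 + Y\right) = \frac{1}{9} \left(- \frac{1}{6}\right) \left(-12 + 18\right) \left(34 + Y\right) = \frac{1}{9} \left(- \frac{1}{6}\right) 6 \left(34 + Y\right) = - \frac{34 + Y}{9} = - \frac{34}{9} - \frac{Y}{9}$)
$884 \left(o{\left(15 \right)} - \left(-10 + 19 G\right)\right) = 884 \left(\left(- \frac{34}{9} - \frac{5}{3}\right) + \left(\left(-19\right) \left(-10\right) + 10\right)\right) = 884 \left(\left(- \frac{34}{9} - \frac{5}{3}\right) + \left(190 + 10\right)\right) = 884 \left(- \frac{49}{9} + 200\right) = 884 \cdot \frac{1751}{9} = \frac{1547884}{9}$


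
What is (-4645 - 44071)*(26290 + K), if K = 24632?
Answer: -2480716152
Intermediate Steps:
(-4645 - 44071)*(26290 + K) = (-4645 - 44071)*(26290 + 24632) = -48716*50922 = -2480716152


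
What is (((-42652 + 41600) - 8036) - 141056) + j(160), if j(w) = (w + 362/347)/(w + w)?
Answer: -8335966939/55520 ≈ -1.5014e+5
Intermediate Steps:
j(w) = (362/347 + w)/(2*w) (j(w) = (w + 362*(1/347))/((2*w)) = (w + 362/347)*(1/(2*w)) = (362/347 + w)*(1/(2*w)) = (362/347 + w)/(2*w))
(((-42652 + 41600) - 8036) - 141056) + j(160) = (((-42652 + 41600) - 8036) - 141056) + (1/694)*(362 + 347*160)/160 = ((-1052 - 8036) - 141056) + (1/694)*(1/160)*(362 + 55520) = (-9088 - 141056) + (1/694)*(1/160)*55882 = -150144 + 27941/55520 = -8335966939/55520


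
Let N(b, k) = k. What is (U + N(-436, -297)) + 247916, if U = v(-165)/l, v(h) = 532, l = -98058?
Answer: 12140511685/49029 ≈ 2.4762e+5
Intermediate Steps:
U = -266/49029 (U = 532/(-98058) = 532*(-1/98058) = -266/49029 ≈ -0.0054254)
(U + N(-436, -297)) + 247916 = (-266/49029 - 297) + 247916 = -14561879/49029 + 247916 = 12140511685/49029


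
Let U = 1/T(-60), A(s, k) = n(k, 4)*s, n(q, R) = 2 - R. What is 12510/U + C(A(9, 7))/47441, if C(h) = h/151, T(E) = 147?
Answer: 13173628941252/7163591 ≈ 1.8390e+6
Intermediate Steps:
A(s, k) = -2*s (A(s, k) = (2 - 1*4)*s = (2 - 4)*s = -2*s)
C(h) = h/151 (C(h) = h*(1/151) = h/151)
U = 1/147 ≈ 0.0068027
12510/U + C(A(9, 7))/47441 = 12510/(1/147) + ((-2*9)/151)/47441 = 12510*147 + ((1/151)*(-18))*(1/47441) = 1838970 - 18/151*1/47441 = 1838970 - 18/7163591 = 13173628941252/7163591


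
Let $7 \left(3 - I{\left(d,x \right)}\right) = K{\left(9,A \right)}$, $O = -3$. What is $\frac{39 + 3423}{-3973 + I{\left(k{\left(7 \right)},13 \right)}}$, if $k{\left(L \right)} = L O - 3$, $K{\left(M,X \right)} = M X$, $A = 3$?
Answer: $- \frac{24234}{27817} \approx -0.87119$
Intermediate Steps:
$k{\left(L \right)} = -3 - 3 L$ ($k{\left(L \right)} = L \left(-3\right) - 3 = - 3 L - 3 = -3 - 3 L$)
$I{\left(d,x \right)} = - \frac{6}{7}$ ($I{\left(d,x \right)} = 3 - \frac{9 \cdot 3}{7} = 3 - \frac{27}{7} = - \frac{6}{7}$)
$\frac{39 + 3423}{-3973 + I{\left(k{\left(7 \right)},13 \right)}} = \frac{39 + 3423}{-3973 - \frac{6}{7}} = \frac{3462}{- \frac{27817}{7}} = 3462 \left(- \frac{7}{27817}\right) = - \frac{24234}{27817}$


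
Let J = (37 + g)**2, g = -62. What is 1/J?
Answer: 1/625 ≈ 0.0016000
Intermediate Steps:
J = 625 (J = (37 - 62)**2 = (-25)**2 = 625)
1/J = 1/625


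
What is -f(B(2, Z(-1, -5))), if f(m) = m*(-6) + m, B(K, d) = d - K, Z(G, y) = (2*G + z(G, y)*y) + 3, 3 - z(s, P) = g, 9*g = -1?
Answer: -745/9 ≈ -82.778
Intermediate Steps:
g = -⅑ (g = (⅑)*(-1) = -⅑ ≈ -0.11111)
z(s, P) = 28/9 (z(s, P) = 3 - 1*(-⅑) = 3 + ⅑ = 28/9)
Z(G, y) = 3 + 2*G + 28*y/9 (Z(G, y) = (2*G + 28*y/9) + 3 = 3 + 2*G + 28*y/9)
f(m) = -5*m (f(m) = -6*m + m = -5*m)
-f(B(2, Z(-1, -5))) = -(-5)*((3 + 2*(-1) + (28/9)*(-5)) - 1*2) = -(-5)*((3 - 2 - 140/9) - 2) = -(-5)*(-131/9 - 2) = -(-5)*(-149)/9 = -1*745/9 = -745/9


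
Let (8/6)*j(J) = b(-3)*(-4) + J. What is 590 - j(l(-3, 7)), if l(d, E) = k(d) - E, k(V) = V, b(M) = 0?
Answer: 1195/2 ≈ 597.50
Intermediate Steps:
l(d, E) = d - E
j(J) = 3*J/4 (j(J) = 3*(0*(-4) + J)/4 = 3*(0 + J)/4 = 3*J/4)
590 - j(l(-3, 7)) = 590 - 3*(-3 - 1*7)/4 = 590 - 3*(-3 - 7)/4 = 590 - 3*(-10)/4 = 590 - 1*(-15/2) = 590 + 15/2 = 1195/2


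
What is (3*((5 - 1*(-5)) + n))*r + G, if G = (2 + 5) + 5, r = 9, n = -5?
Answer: 147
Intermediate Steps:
G = 12 (G = 7 + 5 = 12)
(3*((5 - 1*(-5)) + n))*r + G = (3*((5 - 1*(-5)) - 5))*9 + 12 = (3*((5 + 5) - 5))*9 + 12 = (3*(10 - 5))*9 + 12 = (3*5)*9 + 12 = 15*9 + 12 = 135 + 12 = 147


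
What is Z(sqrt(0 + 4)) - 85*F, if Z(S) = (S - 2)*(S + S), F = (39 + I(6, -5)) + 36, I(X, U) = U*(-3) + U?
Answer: -7225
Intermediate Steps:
I(X, U) = -2*U (I(X, U) = -3*U + U = -2*U)
F = 85 (F = (39 - 2*(-5)) + 36 = (39 + 10) + 36 = 49 + 36 = 85)
Z(S) = 2*S*(-2 + S) (Z(S) = (-2 + S)*(2*S) = 2*S*(-2 + S))
Z(sqrt(0 + 4)) - 85*F = 2*sqrt(0 + 4)*(-2 + sqrt(0 + 4)) - 85*85 = 2*sqrt(4)*(-2 + sqrt(4)) - 7225 = 2*2*(-2 + 2) - 7225 = 2*2*0 - 7225 = 0 - 7225 = -7225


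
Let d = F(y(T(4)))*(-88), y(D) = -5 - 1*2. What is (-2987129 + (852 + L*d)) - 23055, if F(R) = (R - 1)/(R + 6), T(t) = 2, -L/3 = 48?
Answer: -2907956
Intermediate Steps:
L = -144 (L = -3*48 = -144)
y(D) = -7 (y(D) = -5 - 2 = -7)
F(R) = (-1 + R)/(6 + R)
d = -704 (d = ((-1 - 7)/(6 - 7))*(-88) = (-8/(-1))*(-88) = -1*(-8)*(-88) = 8*(-88) = -704)
(-2987129 + (852 + L*d)) - 23055 = (-2987129 + (852 - 144*(-704))) - 23055 = (-2987129 + (852 + 101376)) - 23055 = (-2987129 + 102228) - 23055 = -2884901 - 23055 = -2907956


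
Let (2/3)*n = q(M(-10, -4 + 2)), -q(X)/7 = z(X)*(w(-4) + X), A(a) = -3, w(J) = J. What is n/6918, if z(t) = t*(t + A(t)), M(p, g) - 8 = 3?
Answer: -1078/1153 ≈ -0.93495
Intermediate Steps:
M(p, g) = 11 (M(p, g) = 8 + 3 = 11)
z(t) = t*(-3 + t) (z(t) = t*(t - 3) = t*(-3 + t))
q(X) = -7*X*(-4 + X)*(-3 + X) (q(X) = -7*X*(-3 + X)*(-4 + X) = -7*X*(-4 + X)*(-3 + X))
n = -6468 (n = 3*(-7*11*(-4 + 11)*(-3 + 11))/2 = 3*(-7*11*7*8)/2 = (3/2)*(-4312) = -6468)
n/6918 = -6468/6918 = -6468*1/6918 = -1078/1153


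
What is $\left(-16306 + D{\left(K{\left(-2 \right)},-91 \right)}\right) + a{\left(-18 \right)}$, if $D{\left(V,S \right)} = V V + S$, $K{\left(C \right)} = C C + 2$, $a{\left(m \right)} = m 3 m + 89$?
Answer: $-15300$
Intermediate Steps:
$a{\left(m \right)} = 89 + 3 m^{2}$ ($a{\left(m \right)} = 3 m m + 89 = 3 m^{2} + 89 = 89 + 3 m^{2}$)
$K{\left(C \right)} = 2 + C^{2}$ ($K{\left(C \right)} = C^{2} + 2 = 2 + C^{2}$)
$D{\left(V,S \right)} = S + V^{2}$ ($D{\left(V,S \right)} = V^{2} + S = S + V^{2}$)
$\left(-16306 + D{\left(K{\left(-2 \right)},-91 \right)}\right) + a{\left(-18 \right)} = \left(-16306 - \left(91 - \left(2 + \left(-2\right)^{2}\right)^{2}\right)\right) + \left(89 + 3 \left(-18\right)^{2}\right) = \left(-16306 - \left(91 - \left(2 + 4\right)^{2}\right)\right) + \left(89 + 3 \cdot 324\right) = \left(-16306 - \left(91 - 6^{2}\right)\right) + \left(89 + 972\right) = \left(-16306 + \left(-91 + 36\right)\right) + 1061 = \left(-16306 - 55\right) + 1061 = -16361 + 1061 = -15300$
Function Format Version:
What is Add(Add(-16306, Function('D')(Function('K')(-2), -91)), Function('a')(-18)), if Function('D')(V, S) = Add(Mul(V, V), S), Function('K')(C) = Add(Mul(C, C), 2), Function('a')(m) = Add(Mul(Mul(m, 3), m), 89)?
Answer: -15300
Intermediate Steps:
Function('a')(m) = Add(89, Mul(3, Pow(m, 2))) (Function('a')(m) = Add(Mul(Mul(3, m), m), 89) = Add(Mul(3, Pow(m, 2)), 89) = Add(89, Mul(3, Pow(m, 2))))
Function('K')(C) = Add(2, Pow(C, 2)) (Function('K')(C) = Add(Pow(C, 2), 2) = Add(2, Pow(C, 2)))
Function('D')(V, S) = Add(S, Pow(V, 2)) (Function('D')(V, S) = Add(Pow(V, 2), S) = Add(S, Pow(V, 2)))
Add(Add(-16306, Function('D')(Function('K')(-2), -91)), Function('a')(-18)) = Add(Add(-16306, Add(-91, Pow(Add(2, Pow(-2, 2)), 2))), Add(89, Mul(3, Pow(-18, 2)))) = Add(Add(-16306, Add(-91, Pow(Add(2, 4), 2))), Add(89, Mul(3, 324))) = Add(Add(-16306, Add(-91, Pow(6, 2))), Add(89, 972)) = Add(Add(-16306, Add(-91, 36)), 1061) = Add(Add(-16306, -55), 1061) = Add(-16361, 1061) = -15300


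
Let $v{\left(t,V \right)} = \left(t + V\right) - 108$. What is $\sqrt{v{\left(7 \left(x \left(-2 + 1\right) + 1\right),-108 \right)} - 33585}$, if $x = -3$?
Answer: $i \sqrt{33773} \approx 183.77 i$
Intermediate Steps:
$v{\left(t,V \right)} = -108 + V + t$ ($v{\left(t,V \right)} = \left(V + t\right) - 108 = -108 + V + t$)
$\sqrt{v{\left(7 \left(x \left(-2 + 1\right) + 1\right),-108 \right)} - 33585} = \sqrt{\left(-108 - 108 + 7 \left(- 3 \left(-2 + 1\right) + 1\right)\right) - 33585} = \sqrt{\left(-108 - 108 + 7 \left(\left(-3\right) \left(-1\right) + 1\right)\right) - 33585} = \sqrt{\left(-108 - 108 + 7 \left(3 + 1\right)\right) - 33585} = \sqrt{\left(-108 - 108 + 7 \cdot 4\right) - 33585} = \sqrt{\left(-108 - 108 + 28\right) - 33585} = \sqrt{-188 - 33585} = \sqrt{-33773} = i \sqrt{33773}$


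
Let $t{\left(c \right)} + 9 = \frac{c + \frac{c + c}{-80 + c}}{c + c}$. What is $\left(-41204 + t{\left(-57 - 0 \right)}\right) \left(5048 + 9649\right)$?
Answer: $- \frac{165961860219}{274} \approx -6.057 \cdot 10^{8}$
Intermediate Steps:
$t{\left(c \right)} = -9 + \frac{c + \frac{2 c}{-80 + c}}{2 c}$ ($t{\left(c \right)} = -9 + \frac{c + \frac{c + c}{-80 + c}}{c + c} = -9 + \frac{c + \frac{2 c}{-80 + c}}{2 c}$)
$\left(-41204 + t{\left(-57 - 0 \right)}\right) \left(5048 + 9649\right) = \left(-41204 + \frac{1362 - 17 \left(-57 - 0\right)}{2 \left(-80 - 57\right)}\right) \left(5048 + 9649\right) = \left(-41204 + \frac{1362 - 17 \left(-57 + 0\right)}{2 \left(-80 + \left(-57 + 0\right)\right)}\right) 14697 = \left(-41204 + \frac{1362 - -969}{2 \left(-80 - 57\right)}\right) 14697 = \left(-41204 + \frac{1362 + 969}{2 \left(-137\right)}\right) 14697 = \left(-41204 + \frac{1}{2} \left(- \frac{1}{137}\right) 2331\right) 14697 = \left(-41204 - \frac{2331}{274}\right) 14697 = \left(- \frac{11292227}{274}\right) 14697 = - \frac{165961860219}{274}$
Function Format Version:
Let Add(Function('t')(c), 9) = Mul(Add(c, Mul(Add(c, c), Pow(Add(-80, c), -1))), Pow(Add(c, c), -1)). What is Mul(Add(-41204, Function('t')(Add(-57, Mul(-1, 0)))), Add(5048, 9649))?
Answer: Rational(-165961860219, 274) ≈ -6.0570e+8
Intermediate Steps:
Function('t')(c) = Add(-9, Mul(Rational(1, 2), Pow(c, -1), Add(c, Mul(2, c, Pow(Add(-80, c), -1))))) (Function('t')(c) = Add(-9, Mul(Add(c, Mul(Add(c, c), Pow(Add(-80, c), -1))), Pow(Add(c, c), -1))) = Add(-9, Mul(Add(c, Mul(Mul(2, c), Pow(Add(-80, c), -1))), Pow(Mul(2, c), -1))) = Add(-9, Mul(Add(c, Mul(2, c, Pow(Add(-80, c), -1))), Mul(Rational(1, 2), Pow(c, -1)))) = Add(-9, Mul(Rational(1, 2), Pow(c, -1), Add(c, Mul(2, c, Pow(Add(-80, c), -1))))))
Mul(Add(-41204, Function('t')(Add(-57, Mul(-1, 0)))), Add(5048, 9649)) = Mul(Add(-41204, Mul(Rational(1, 2), Pow(Add(-80, Add(-57, Mul(-1, 0))), -1), Add(1362, Mul(-17, Add(-57, Mul(-1, 0)))))), Add(5048, 9649)) = Mul(Add(-41204, Mul(Rational(1, 2), Pow(Add(-80, Add(-57, 0)), -1), Add(1362, Mul(-17, Add(-57, 0))))), 14697) = Mul(Add(-41204, Mul(Rational(1, 2), Pow(Add(-80, -57), -1), Add(1362, Mul(-17, -57)))), 14697) = Mul(Add(-41204, Mul(Rational(1, 2), Pow(-137, -1), Add(1362, 969))), 14697) = Mul(Add(-41204, Mul(Rational(1, 2), Rational(-1, 137), 2331)), 14697) = Mul(Add(-41204, Rational(-2331, 274)), 14697) = Mul(Rational(-11292227, 274), 14697) = Rational(-165961860219, 274)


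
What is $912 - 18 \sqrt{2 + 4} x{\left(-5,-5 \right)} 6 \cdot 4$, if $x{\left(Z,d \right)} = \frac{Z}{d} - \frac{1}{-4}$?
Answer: $912 - 540 \sqrt{6} \approx -410.72$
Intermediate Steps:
$x{\left(Z,d \right)} = \frac{1}{4} + \frac{Z}{d}$ ($x{\left(Z,d \right)} = \frac{Z}{d} - - \frac{1}{4} = \frac{Z}{d} + \frac{1}{4} = \frac{1}{4} + \frac{Z}{d}$)
$912 - 18 \sqrt{2 + 4} x{\left(-5,-5 \right)} 6 \cdot 4 = 912 - 18 \sqrt{2 + 4} \frac{-5 + \frac{1}{4} \left(-5\right)}{-5} \cdot 6 \cdot 4 = 912 - 18 \sqrt{6} - \frac{-5 - \frac{5}{4}}{5} \cdot 6 \cdot 4 = 912 - 18 \sqrt{6} \left(- \frac{1}{5}\right) \left(- \frac{25}{4}\right) 6 \cdot 4 = 912 - 18 \sqrt{6} \cdot \frac{5}{4} \cdot 6 \cdot 4 = 912 - 18 \sqrt{6} \cdot \frac{15}{2} \cdot 4 = 912 - 18 \sqrt{6} \cdot 30 = 912 - 540 \sqrt{6}$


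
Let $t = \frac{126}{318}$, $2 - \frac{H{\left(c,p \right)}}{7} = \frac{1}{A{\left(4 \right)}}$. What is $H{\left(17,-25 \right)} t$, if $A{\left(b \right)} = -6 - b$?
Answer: $\frac{3087}{530} \approx 5.8245$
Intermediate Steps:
$H{\left(c,p \right)} = \frac{147}{10}$ ($H{\left(c,p \right)} = 14 - \frac{7}{-6 - 4} = 14 - \frac{7}{-10} = 14 - - \frac{7}{10} = 14 + \frac{7}{10} = \frac{147}{10}$)
$t = \frac{21}{53}$ ($t = 126 \cdot \frac{1}{318} = \frac{21}{53} \approx 0.39623$)
$H{\left(17,-25 \right)} t = \frac{147}{10} \cdot \frac{21}{53} = \frac{3087}{530}$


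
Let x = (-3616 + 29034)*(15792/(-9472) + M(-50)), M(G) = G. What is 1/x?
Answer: -296/388730183 ≈ -7.6145e-7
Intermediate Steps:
x = -388730183/296 (x = (-3616 + 29034)*(15792/(-9472) - 50) = 25418*(15792*(-1/9472) - 50) = 25418*(-987/592 - 50) = 25418*(-30587/592) = -388730183/296 ≈ -1.3133e+6)
1/x = 1/(-388730183/296) = -296/388730183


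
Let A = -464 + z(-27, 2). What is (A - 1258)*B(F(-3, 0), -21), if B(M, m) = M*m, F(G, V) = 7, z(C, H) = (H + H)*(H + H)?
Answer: 250782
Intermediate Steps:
z(C, H) = 4*H**2 (z(C, H) = (2*H)*(2*H) = 4*H**2)
A = -448 (A = -464 + 4*2**2 = -464 + 4*4 = -464 + 16 = -448)
(A - 1258)*B(F(-3, 0), -21) = (-448 - 1258)*(7*(-21)) = -1706*(-147) = 250782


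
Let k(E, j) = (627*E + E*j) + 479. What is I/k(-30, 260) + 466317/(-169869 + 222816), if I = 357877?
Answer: -250488296/51242891 ≈ -4.8883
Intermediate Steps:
k(E, j) = 479 + 627*E + E*j
I/k(-30, 260) + 466317/(-169869 + 222816) = 357877/(479 + 627*(-30) - 30*260) + 466317/(-169869 + 222816) = 357877/(479 - 18810 - 7800) + 466317/52947 = 357877/(-26131) + 466317*(1/52947) = 357877*(-1/26131) + 17271/1961 = -357877/26131 + 17271/1961 = -250488296/51242891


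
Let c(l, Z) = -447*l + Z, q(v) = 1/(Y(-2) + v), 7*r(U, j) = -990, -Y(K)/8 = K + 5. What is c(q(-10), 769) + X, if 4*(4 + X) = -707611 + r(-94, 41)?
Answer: -83852141/476 ≈ -1.7616e+5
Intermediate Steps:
Y(K) = -40 - 8*K (Y(K) = -8*(K + 5) = -8*(5 + K) = -40 - 8*K)
r(U, j) = -990/7 (r(U, j) = (⅐)*(-990) = -990/7)
q(v) = 1/(-24 + v) (q(v) = 1/((-40 - 8*(-2)) + v) = 1/((-40 + 16) + v) = 1/(-24 + v))
c(l, Z) = Z - 447*l
X = -4954379/28 (X = -4 + (-707611 - 990/7)/4 = -4 + (¼)*(-4954267/7) = -4 - 4954267/28 = -4954379/28 ≈ -1.7694e+5)
c(q(-10), 769) + X = (769 - 447/(-24 - 10)) - 4954379/28 = (769 - 447/(-34)) - 4954379/28 = (769 - 447*(-1/34)) - 4954379/28 = (769 + 447/34) - 4954379/28 = 26593/34 - 4954379/28 = -83852141/476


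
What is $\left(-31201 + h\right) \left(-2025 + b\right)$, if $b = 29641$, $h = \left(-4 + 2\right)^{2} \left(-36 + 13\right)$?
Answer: $-864187488$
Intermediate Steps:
$h = -92$ ($h = \left(-2\right)^{2} \left(-23\right) = 4 \left(-23\right) = -92$)
$\left(-31201 + h\right) \left(-2025 + b\right) = \left(-31201 - 92\right) \left(-2025 + 29641\right) = \left(-31293\right) 27616 = -864187488$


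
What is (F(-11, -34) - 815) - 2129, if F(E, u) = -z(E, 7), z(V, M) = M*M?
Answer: -2993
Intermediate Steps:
z(V, M) = M²
F(E, u) = -49 (F(E, u) = -1*7² = -1*49 = -49)
(F(-11, -34) - 815) - 2129 = (-49 - 815) - 2129 = -864 - 2129 = -2993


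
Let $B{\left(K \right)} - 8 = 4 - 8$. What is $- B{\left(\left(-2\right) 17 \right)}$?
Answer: $-4$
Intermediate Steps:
$B{\left(K \right)} = 4$ ($B{\left(K \right)} = 8 + \left(4 - 8\right) = 8 - 4 = 4$)
$- B{\left(\left(-2\right) 17 \right)} = \left(-1\right) 4 = -4$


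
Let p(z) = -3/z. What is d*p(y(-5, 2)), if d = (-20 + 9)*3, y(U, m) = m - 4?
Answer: -99/2 ≈ -49.500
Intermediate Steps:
y(U, m) = -4 + m
d = -33 (d = -11*3 = -33)
d*p(y(-5, 2)) = -(-99)/(-4 + 2) = -(-99)/(-2) = -(-99)*(-1)/2 = -33*3/2 = -99/2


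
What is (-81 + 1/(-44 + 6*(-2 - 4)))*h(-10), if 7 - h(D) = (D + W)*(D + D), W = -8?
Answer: 2287793/80 ≈ 28597.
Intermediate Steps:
h(D) = 7 - 2*D*(-8 + D) (h(D) = 7 - (D - 8)*(D + D) = 7 - (-8 + D)*2*D = 7 - 2*D*(-8 + D))
(-81 + 1/(-44 + 6*(-2 - 4)))*h(-10) = (-81 + 1/(-44 + 6*(-2 - 4)))*(7 - 2*(-10)**2 + 16*(-10)) = (-81 + 1/(-44 + 6*(-6)))*(7 - 2*100 - 160) = (-81 + 1/(-44 - 36))*(7 - 200 - 160) = (-81 + 1/(-80))*(-353) = (-81 - 1/80)*(-353) = -6481/80*(-353) = 2287793/80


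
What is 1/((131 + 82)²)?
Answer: 1/45369 ≈ 2.2041e-5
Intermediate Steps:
1/((131 + 82)²) = 1/(213²) = 1/45369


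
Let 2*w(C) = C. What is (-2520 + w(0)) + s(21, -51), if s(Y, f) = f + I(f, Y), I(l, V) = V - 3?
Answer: -2553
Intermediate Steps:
I(l, V) = -3 + V
w(C) = C/2
s(Y, f) = -3 + Y + f (s(Y, f) = f + (-3 + Y) = -3 + Y + f)
(-2520 + w(0)) + s(21, -51) = (-2520 + (1/2)*0) + (-3 + 21 - 51) = (-2520 + 0) - 33 = -2520 - 33 = -2553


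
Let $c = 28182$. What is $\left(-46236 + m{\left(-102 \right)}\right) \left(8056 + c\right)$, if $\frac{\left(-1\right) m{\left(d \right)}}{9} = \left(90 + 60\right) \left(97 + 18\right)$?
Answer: $-7301449668$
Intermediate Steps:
$m{\left(d \right)} = -155250$ ($m{\left(d \right)} = - 9 \left(90 + 60\right) \left(97 + 18\right) = - 9 \cdot 150 \cdot 115 = \left(-9\right) 17250 = -155250$)
$\left(-46236 + m{\left(-102 \right)}\right) \left(8056 + c\right) = \left(-46236 - 155250\right) \left(8056 + 28182\right) = \left(-201486\right) 36238 = -7301449668$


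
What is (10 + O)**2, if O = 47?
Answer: 3249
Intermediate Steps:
(10 + O)**2 = (10 + 47)**2 = 57**2 = 3249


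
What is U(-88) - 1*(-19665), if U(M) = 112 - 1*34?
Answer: 19743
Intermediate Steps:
U(M) = 78 (U(M) = 112 - 34 = 78)
U(-88) - 1*(-19665) = 78 - 1*(-19665) = 78 + 19665 = 19743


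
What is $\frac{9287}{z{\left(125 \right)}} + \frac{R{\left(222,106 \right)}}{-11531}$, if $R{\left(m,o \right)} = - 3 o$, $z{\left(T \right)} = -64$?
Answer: $- \frac{107068045}{737984} \approx -145.08$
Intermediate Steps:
$\frac{9287}{z{\left(125 \right)}} + \frac{R{\left(222,106 \right)}}{-11531} = \frac{9287}{-64} + \frac{\left(-3\right) 106}{-11531} = 9287 \left(- \frac{1}{64}\right) - - \frac{318}{11531} = - \frac{9287}{64} + \frac{318}{11531} = - \frac{107068045}{737984}$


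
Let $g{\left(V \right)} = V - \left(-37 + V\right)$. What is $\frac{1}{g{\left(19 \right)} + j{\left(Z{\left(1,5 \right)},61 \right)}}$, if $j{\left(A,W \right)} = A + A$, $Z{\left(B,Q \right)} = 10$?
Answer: $\frac{1}{57} \approx 0.017544$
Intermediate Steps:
$j{\left(A,W \right)} = 2 A$
$g{\left(V \right)} = 37$ ($g{\left(V \right)} = V - \left(-37 + V\right) = 37$)
$\frac{1}{g{\left(19 \right)} + j{\left(Z{\left(1,5 \right)},61 \right)}} = \frac{1}{37 + 2 \cdot 10} = \frac{1}{37 + 20} = \frac{1}{57}$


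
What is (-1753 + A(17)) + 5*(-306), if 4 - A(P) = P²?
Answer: -3568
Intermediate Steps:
A(P) = 4 - P²
(-1753 + A(17)) + 5*(-306) = (-1753 + (4 - 1*17²)) + 5*(-306) = (-1753 + (4 - 1*289)) - 1530 = (-1753 + (4 - 289)) - 1530 = (-1753 - 285) - 1530 = -2038 - 1530 = -3568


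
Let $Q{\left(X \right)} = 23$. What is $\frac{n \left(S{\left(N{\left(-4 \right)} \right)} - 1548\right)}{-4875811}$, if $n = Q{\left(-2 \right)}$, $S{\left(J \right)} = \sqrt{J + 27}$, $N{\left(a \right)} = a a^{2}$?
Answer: $\frac{35604}{4875811} - \frac{23 i \sqrt{37}}{4875811} \approx 0.0073022 - 2.8693 \cdot 10^{-5} i$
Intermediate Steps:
$N{\left(a \right)} = a^{3}$
$S{\left(J \right)} = \sqrt{27 + J}$
$n = 23$
$\frac{n \left(S{\left(N{\left(-4 \right)} \right)} - 1548\right)}{-4875811} = \frac{23 \left(\sqrt{27 + \left(-4\right)^{3}} - 1548\right)}{-4875811} = 23 \left(\sqrt{27 - 64} - 1548\right) \left(- \frac{1}{4875811}\right) = 23 \left(\sqrt{-37} - 1548\right) \left(- \frac{1}{4875811}\right) = 23 \left(i \sqrt{37} - 1548\right) \left(- \frac{1}{4875811}\right) = 23 \left(-1548 + i \sqrt{37}\right) \left(- \frac{1}{4875811}\right) = \left(-35604 + 23 i \sqrt{37}\right) \left(- \frac{1}{4875811}\right) = \frac{35604}{4875811} - \frac{23 i \sqrt{37}}{4875811}$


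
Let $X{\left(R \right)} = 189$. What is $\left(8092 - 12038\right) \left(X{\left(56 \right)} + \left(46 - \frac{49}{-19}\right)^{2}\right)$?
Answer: $- \frac{3630943468}{361} \approx -1.0058 \cdot 10^{7}$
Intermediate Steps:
$\left(8092 - 12038\right) \left(X{\left(56 \right)} + \left(46 - \frac{49}{-19}\right)^{2}\right) = \left(8092 - 12038\right) \left(189 + \left(46 - \frac{49}{-19}\right)^{2}\right) = - 3946 \left(189 + \left(46 - - \frac{49}{19}\right)^{2}\right) = - 3946 \left(189 + \left(46 + \frac{49}{19}\right)^{2}\right) = - 3946 \left(189 + \left(\frac{923}{19}\right)^{2}\right) = - 3946 \left(189 + \frac{851929}{361}\right) = \left(-3946\right) \frac{920158}{361} = - \frac{3630943468}{361}$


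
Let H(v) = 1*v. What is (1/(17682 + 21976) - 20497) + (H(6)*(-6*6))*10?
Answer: -898531305/39658 ≈ -22657.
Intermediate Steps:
H(v) = v
(1/(17682 + 21976) - 20497) + (H(6)*(-6*6))*10 = (1/(17682 + 21976) - 20497) + (6*(-6*6))*10 = (1/39658 - 20497) + (6*(-36))*10 = (1/39658 - 20497) - 216*10 = -812870025/39658 - 2160 = -898531305/39658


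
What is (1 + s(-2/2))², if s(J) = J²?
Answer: 4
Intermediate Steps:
(1 + s(-2/2))² = (1 + (-2/2)²)² = (1 + (-2*½)²)² = (1 + (-1)²)² = (1 + 1)² = 2² = 4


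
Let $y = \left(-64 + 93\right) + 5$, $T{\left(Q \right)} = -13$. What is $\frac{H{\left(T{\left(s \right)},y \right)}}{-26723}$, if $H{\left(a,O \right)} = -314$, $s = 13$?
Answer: $\frac{314}{26723} \approx 0.01175$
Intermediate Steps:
$y = 34$ ($y = 29 + 5 = 34$)
$\frac{H{\left(T{\left(s \right)},y \right)}}{-26723} = - \frac{314}{-26723} = \left(-314\right) \left(- \frac{1}{26723}\right) = \frac{314}{26723}$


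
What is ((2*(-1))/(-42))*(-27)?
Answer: -9/7 ≈ -1.2857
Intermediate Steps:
((2*(-1))/(-42))*(-27) = -1/42*(-2)*(-27) = (1/21)*(-27) = -9/7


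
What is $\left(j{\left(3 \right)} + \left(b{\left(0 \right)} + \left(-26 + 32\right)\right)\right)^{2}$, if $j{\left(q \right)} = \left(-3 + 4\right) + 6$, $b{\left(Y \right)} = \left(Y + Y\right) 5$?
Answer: $169$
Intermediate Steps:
$b{\left(Y \right)} = 10 Y$ ($b{\left(Y \right)} = 2 Y 5 = 10 Y$)
$j{\left(q \right)} = 7$ ($j{\left(q \right)} = 1 + 6 = 7$)
$\left(j{\left(3 \right)} + \left(b{\left(0 \right)} + \left(-26 + 32\right)\right)\right)^{2} = \left(7 + \left(10 \cdot 0 + \left(-26 + 32\right)\right)\right)^{2} = \left(7 + \left(0 + 6\right)\right)^{2} = \left(7 + 6\right)^{2} = 13^{2} = 169$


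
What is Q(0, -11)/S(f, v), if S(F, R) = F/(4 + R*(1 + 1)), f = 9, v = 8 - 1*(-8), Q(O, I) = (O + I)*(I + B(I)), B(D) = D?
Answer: 968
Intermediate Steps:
Q(O, I) = 2*I*(I + O) (Q(O, I) = (O + I)*(I + I) = (I + O)*(2*I) = 2*I*(I + O))
v = 16 (v = 8 + 8 = 16)
S(F, R) = F/(4 + 2*R) (S(F, R) = F/(4 + R*2) = F/(4 + 2*R))
Q(0, -11)/S(f, v) = (2*(-11)*(-11 + 0))/(((½)*9/(2 + 16))) = (2*(-11)*(-11))/(((½)*9/18)) = 242/(((½)*9*(1/18))) = 242/(¼) = 242*4 = 968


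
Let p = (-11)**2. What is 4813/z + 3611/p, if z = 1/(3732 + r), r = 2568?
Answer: 3668953511/121 ≈ 3.0322e+7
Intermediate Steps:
z = 1/6300 (z = 1/(3732 + 2568) = 1/6300 ≈ 0.00015873)
p = 121
4813/z + 3611/p = 4813/(1/6300) + 3611/121 = 4813*6300 + 3611*(1/121) = 30321900 + 3611/121 = 3668953511/121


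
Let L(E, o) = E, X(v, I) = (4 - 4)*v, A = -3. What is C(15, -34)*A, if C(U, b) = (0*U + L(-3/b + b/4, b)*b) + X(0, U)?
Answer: -858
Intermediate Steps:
X(v, I) = 0 (X(v, I) = 0*v = 0)
C(U, b) = b*(-3/b + b/4) (C(U, b) = (0*U + (-3/b + b/4)*b) + 0 = (0 + (-3/b + b*(1/4))*b) + 0 = (0 + (-3/b + b/4)*b) + 0 = (0 + b*(-3/b + b/4)) + 0 = b*(-3/b + b/4) + 0 = b*(-3/b + b/4))
C(15, -34)*A = (-3 + (1/4)*(-34)**2)*(-3) = (-3 + (1/4)*1156)*(-3) = (-3 + 289)*(-3) = 286*(-3) = -858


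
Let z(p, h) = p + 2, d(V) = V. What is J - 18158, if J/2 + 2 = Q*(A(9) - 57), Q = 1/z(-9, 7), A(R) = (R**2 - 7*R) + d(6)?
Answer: -127068/7 ≈ -18153.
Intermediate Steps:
A(R) = 6 + R**2 - 7*R (A(R) = (R**2 - 7*R) + 6 = 6 + R**2 - 7*R)
z(p, h) = 2 + p
Q = -1/7 (Q = 1/(2 - 9) = 1/(-7) = -1/7 ≈ -0.14286)
J = 38/7 (J = -4 + 2*(-((6 + 9**2 - 7*9) - 57)/7) = -4 + 2*(-((6 + 81 - 63) - 57)/7) = -4 + 2*(-(24 - 57)/7) = -4 + 2*(-1/7*(-33)) = -4 + 2*(33/7) = -4 + 66/7 = 38/7 ≈ 5.4286)
J - 18158 = 38/7 - 18158 = -127068/7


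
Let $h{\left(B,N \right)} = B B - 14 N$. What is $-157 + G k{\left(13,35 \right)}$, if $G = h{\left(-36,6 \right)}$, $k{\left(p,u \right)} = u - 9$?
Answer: $31355$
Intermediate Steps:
$k{\left(p,u \right)} = -9 + u$ ($k{\left(p,u \right)} = u - 9 = -9 + u$)
$h{\left(B,N \right)} = B^{2} - 14 N$
$G = 1212$ ($G = \left(-36\right)^{2} - 84 = 1296 - 84 = 1212$)
$-157 + G k{\left(13,35 \right)} = -157 + 1212 \left(-9 + 35\right) = -157 + 1212 \cdot 26 = -157 + 31512 = 31355$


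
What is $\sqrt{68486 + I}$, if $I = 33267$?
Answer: $\sqrt{101753} \approx 318.99$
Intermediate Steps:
$\sqrt{68486 + I} = \sqrt{68486 + 33267} = \sqrt{101753}$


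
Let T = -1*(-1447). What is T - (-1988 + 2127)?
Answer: 1308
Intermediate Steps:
T = 1447
T - (-1988 + 2127) = 1447 - (-1988 + 2127) = 1447 - 1*139 = 1447 - 139 = 1308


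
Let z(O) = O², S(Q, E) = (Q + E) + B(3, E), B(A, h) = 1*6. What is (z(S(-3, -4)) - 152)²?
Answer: 22801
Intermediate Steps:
B(A, h) = 6
S(Q, E) = 6 + E + Q (S(Q, E) = (Q + E) + 6 = (E + Q) + 6 = 6 + E + Q)
(z(S(-3, -4)) - 152)² = ((6 - 4 - 3)² - 152)² = ((-1)² - 152)² = (1 - 152)² = (-151)² = 22801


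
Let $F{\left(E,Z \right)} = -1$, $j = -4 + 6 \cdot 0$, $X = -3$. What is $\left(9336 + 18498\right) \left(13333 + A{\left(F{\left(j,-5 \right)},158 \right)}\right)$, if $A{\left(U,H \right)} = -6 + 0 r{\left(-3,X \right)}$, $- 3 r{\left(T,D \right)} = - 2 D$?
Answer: $370943718$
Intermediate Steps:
$r{\left(T,D \right)} = \frac{2 D}{3}$ ($r{\left(T,D \right)} = - \frac{\left(-2\right) D}{3} = \frac{2 D}{3}$)
$j = -4$ ($j = -4 + 0 = -4$)
$A{\left(U,H \right)} = -6$ ($A{\left(U,H \right)} = -6 + 0 \cdot \frac{2}{3} \left(-3\right) = -6 + 0 \left(-2\right) = -6 + 0 = -6$)
$\left(9336 + 18498\right) \left(13333 + A{\left(F{\left(j,-5 \right)},158 \right)}\right) = \left(9336 + 18498\right) \left(13333 - 6\right) = 27834 \cdot 13327 = 370943718$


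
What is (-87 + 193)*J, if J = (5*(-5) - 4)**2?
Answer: 89146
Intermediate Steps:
J = 841 (J = (-25 - 4)**2 = (-29)**2 = 841)
(-87 + 193)*J = (-87 + 193)*841 = 106*841 = 89146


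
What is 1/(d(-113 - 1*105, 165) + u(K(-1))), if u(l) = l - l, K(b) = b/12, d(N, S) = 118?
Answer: 1/118 ≈ 0.0084746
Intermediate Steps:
K(b) = b/12 (K(b) = b*(1/12) = b/12)
u(l) = 0
1/(d(-113 - 1*105, 165) + u(K(-1))) = 1/(118 + 0) = 1/118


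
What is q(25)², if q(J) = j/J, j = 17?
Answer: 289/625 ≈ 0.46240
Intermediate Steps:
q(J) = 17/J
q(25)² = (17/25)² = 289/625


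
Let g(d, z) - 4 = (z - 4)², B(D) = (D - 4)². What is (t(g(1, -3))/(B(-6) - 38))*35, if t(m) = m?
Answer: 1855/62 ≈ 29.919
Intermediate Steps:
B(D) = (-4 + D)²
g(d, z) = 4 + (-4 + z)² (g(d, z) = 4 + (z - 4)² = 4 + (-4 + z)²)
(t(g(1, -3))/(B(-6) - 38))*35 = ((4 + (-4 - 3)²)/((-4 - 6)² - 38))*35 = ((4 + (-7)²)/((-10)² - 38))*35 = ((4 + 49)/(100 - 38))*35 = (53/62)*35 = 1855/62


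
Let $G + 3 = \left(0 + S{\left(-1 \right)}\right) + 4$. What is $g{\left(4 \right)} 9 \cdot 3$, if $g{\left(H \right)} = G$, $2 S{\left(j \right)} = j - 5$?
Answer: $-54$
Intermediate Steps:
$S{\left(j \right)} = - \frac{5}{2} + \frac{j}{2}$ ($S{\left(j \right)} = \frac{j - 5}{2} = \frac{-5 + j}{2} = - \frac{5}{2} + \frac{j}{2}$)
$G = -2$ ($G = -3 + \left(\left(0 + \left(- \frac{5}{2} + \frac{1}{2} \left(-1\right)\right)\right) + 4\right) = -3 + \left(\left(0 - 3\right) + 4\right) = -3 + \left(-3 + 4\right) = -3 + 1 = -2$)
$g{\left(H \right)} = -2$
$g{\left(4 \right)} 9 \cdot 3 = \left(-2\right) 9 \cdot 3 = \left(-18\right) 3 = -54$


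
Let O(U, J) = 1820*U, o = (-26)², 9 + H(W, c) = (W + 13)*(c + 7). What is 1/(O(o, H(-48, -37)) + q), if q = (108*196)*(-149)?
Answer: -1/1923712 ≈ -5.1983e-7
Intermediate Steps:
H(W, c) = -9 + (7 + c)*(13 + W) (H(W, c) = -9 + (W + 13)*(c + 7) = -9 + (13 + W)*(7 + c) = -9 + (7 + c)*(13 + W))
o = 676
q = -3154032 (q = 21168*(-149) = -3154032)
1/(O(o, H(-48, -37)) + q) = 1/(1820*676 - 3154032) = 1/(1230320 - 3154032) = 1/(-1923712) = -1/1923712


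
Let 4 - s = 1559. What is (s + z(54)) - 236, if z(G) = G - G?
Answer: -1791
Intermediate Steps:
s = -1555 (s = 4 - 1*1559 = 4 - 1559 = -1555)
z(G) = 0
(s + z(54)) - 236 = (-1555 + 0) - 236 = -1555 - 236 = -1791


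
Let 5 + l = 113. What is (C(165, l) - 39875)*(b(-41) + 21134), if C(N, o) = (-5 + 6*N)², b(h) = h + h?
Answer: 19585728200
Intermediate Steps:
l = 108 (l = -5 + 113 = 108)
b(h) = 2*h
(C(165, l) - 39875)*(b(-41) + 21134) = ((-5 + 6*165)² - 39875)*(2*(-41) + 21134) = ((-5 + 990)² - 39875)*(-82 + 21134) = (985² - 39875)*21052 = (970225 - 39875)*21052 = 930350*21052 = 19585728200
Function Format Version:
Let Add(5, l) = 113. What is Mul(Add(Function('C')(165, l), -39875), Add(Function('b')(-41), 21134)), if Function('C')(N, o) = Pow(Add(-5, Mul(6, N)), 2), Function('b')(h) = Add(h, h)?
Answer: 19585728200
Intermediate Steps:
l = 108 (l = Add(-5, 113) = 108)
Function('b')(h) = Mul(2, h)
Mul(Add(Function('C')(165, l), -39875), Add(Function('b')(-41), 21134)) = Mul(Add(Pow(Add(-5, Mul(6, 165)), 2), -39875), Add(Mul(2, -41), 21134)) = Mul(Add(Pow(Add(-5, 990), 2), -39875), Add(-82, 21134)) = Mul(Add(Pow(985, 2), -39875), 21052) = Mul(Add(970225, -39875), 21052) = Mul(930350, 21052) = 19585728200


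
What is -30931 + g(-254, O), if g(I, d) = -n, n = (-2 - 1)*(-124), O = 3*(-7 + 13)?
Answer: -31303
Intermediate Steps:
O = 18 (O = 3*6 = 18)
n = 372 (n = -3*(-124) = 372)
g(I, d) = -372 (g(I, d) = -1*372 = -372)
-30931 + g(-254, O) = -30931 - 372 = -31303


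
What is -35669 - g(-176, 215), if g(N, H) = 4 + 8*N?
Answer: -34265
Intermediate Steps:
-35669 - g(-176, 215) = -35669 - (4 + 8*(-176)) = -35669 - (4 - 1408) = -35669 - 1*(-1404) = -35669 + 1404 = -34265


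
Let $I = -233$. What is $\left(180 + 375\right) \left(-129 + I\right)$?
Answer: $-200910$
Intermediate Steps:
$\left(180 + 375\right) \left(-129 + I\right) = \left(180 + 375\right) \left(-129 - 233\right) = 555 \left(-362\right) = -200910$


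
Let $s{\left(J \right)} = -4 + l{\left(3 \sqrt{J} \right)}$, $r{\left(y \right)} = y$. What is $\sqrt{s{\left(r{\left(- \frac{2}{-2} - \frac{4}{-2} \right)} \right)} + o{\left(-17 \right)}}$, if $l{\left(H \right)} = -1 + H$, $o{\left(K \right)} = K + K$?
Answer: $\sqrt{-39 + 3 \sqrt{3}} \approx 5.8141 i$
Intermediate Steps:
$o{\left(K \right)} = 2 K$
$s{\left(J \right)} = -5 + 3 \sqrt{J}$ ($s{\left(J \right)} = -4 + \left(-1 + 3 \sqrt{J}\right) = -5 + 3 \sqrt{J}$)
$\sqrt{s{\left(r{\left(- \frac{2}{-2} - \frac{4}{-2} \right)} \right)} + o{\left(-17 \right)}} = \sqrt{\left(-5 + 3 \sqrt{- \frac{2}{-2} - \frac{4}{-2}}\right) + 2 \left(-17\right)} = \sqrt{\left(-5 + 3 \sqrt{\left(-2\right) \left(- \frac{1}{2}\right) - -2}\right) - 34} = \sqrt{\left(-5 + 3 \sqrt{1 + 2}\right) - 34} = \sqrt{\left(-5 + 3 \sqrt{3}\right) - 34} = \sqrt{-39 + 3 \sqrt{3}}$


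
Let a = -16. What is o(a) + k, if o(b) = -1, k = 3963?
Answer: 3962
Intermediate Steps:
o(a) + k = -1 + 3963 = 3962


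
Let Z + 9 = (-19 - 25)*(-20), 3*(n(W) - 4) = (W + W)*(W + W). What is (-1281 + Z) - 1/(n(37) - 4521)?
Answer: -3310747/8075 ≈ -410.00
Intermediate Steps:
n(W) = 4 + 4*W²/3 (n(W) = 4 + ((W + W)*(W + W))/3 = 4 + ((2*W)*(2*W))/3 = 4 + (4*W²)/3 = 4 + 4*W²/3)
Z = 871 (Z = -9 + (-19 - 25)*(-20) = -9 - 44*(-20) = -9 + 880 = 871)
(-1281 + Z) - 1/(n(37) - 4521) = (-1281 + 871) - 1/((4 + (4/3)*37²) - 4521) = -410 - 1/((4 + (4/3)*1369) - 4521) = -410 - 1/((4 + 5476/3) - 4521) = -410 - 1/(5488/3 - 4521) = -410 - 1/(-8075/3) = -410 - 1*(-3/8075) = -410 + 3/8075 = -3310747/8075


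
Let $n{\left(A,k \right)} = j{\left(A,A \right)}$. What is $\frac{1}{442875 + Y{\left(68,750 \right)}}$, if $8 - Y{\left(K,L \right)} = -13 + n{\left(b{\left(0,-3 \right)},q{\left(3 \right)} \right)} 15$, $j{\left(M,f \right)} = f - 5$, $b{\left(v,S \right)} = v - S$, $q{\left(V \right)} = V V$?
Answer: $\frac{1}{442926} \approx 2.2577 \cdot 10^{-6}$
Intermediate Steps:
$q{\left(V \right)} = V^{2}$
$j{\left(M,f \right)} = -5 + f$
$n{\left(A,k \right)} = -5 + A$
$Y{\left(K,L \right)} = 51$ ($Y{\left(K,L \right)} = 8 - \left(-13 + \left(-5 + \left(0 - -3\right)\right) 15\right) = 8 - \left(-13 + \left(-5 + \left(0 + 3\right)\right) 15\right) = 8 - \left(-13 + \left(-5 + 3\right) 15\right) = 8 - \left(-13 - 30\right) = 8 - -43 = 8 + 43 = 51$)
$\frac{1}{442875 + Y{\left(68,750 \right)}} = \frac{1}{442875 + 51} = \frac{1}{442926}$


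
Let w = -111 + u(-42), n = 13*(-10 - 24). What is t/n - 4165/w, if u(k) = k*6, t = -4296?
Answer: 1700189/80223 ≈ 21.193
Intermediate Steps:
n = -442 (n = 13*(-34) = -442)
u(k) = 6*k
w = -363 (w = -111 + 6*(-42) = -111 - 252 = -363)
t/n - 4165/w = -4296/(-442) - 4165/(-363) = -4296*(-1/442) - 4165*(-1/363) = 2148/221 + 4165/363 = 1700189/80223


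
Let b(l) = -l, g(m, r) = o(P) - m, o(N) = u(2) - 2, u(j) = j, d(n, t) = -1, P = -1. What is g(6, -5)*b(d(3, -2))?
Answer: -6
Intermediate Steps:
o(N) = 0 (o(N) = 2 - 2 = 0)
g(m, r) = -m (g(m, r) = 0 - m = -m)
g(6, -5)*b(d(3, -2)) = (-1*6)*(-1*(-1)) = -6*1 = -6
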